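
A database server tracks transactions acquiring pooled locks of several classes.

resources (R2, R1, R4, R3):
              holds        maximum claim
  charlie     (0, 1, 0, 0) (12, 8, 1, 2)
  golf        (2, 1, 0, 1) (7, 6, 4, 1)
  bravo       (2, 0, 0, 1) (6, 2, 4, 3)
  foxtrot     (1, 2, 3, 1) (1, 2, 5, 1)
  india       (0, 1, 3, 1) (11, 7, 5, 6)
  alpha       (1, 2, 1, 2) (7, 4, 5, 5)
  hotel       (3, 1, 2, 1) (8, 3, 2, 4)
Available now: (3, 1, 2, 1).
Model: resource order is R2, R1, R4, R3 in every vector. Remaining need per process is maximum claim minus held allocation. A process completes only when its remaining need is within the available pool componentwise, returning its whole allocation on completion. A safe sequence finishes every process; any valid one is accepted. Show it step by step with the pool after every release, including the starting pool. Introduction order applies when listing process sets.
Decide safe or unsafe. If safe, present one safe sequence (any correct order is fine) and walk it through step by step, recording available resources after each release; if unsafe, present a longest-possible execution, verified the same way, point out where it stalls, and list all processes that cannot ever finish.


SAFE — a valid safe sequence is foxtrot, bravo, alpha, hotel, golf, india, charlie.
Key observation: the first exact fit in this order is foxtrot — it needs (0, 0, 2, 0) with (3, 1, 2, 1) free, meeting a requested resource to the last unit.
Check, step by step:
  pool = (3, 1, 2, 1)
  foxtrot needs (0, 0, 2, 0) <= (3, 1, 2, 1) -> finishes; pool += (1, 2, 3, 1) = (4, 3, 5, 2)
  bravo needs (4, 2, 4, 2) <= (4, 3, 5, 2) -> finishes; pool += (2, 0, 0, 1) = (6, 3, 5, 3)
  alpha needs (6, 2, 4, 3) <= (6, 3, 5, 3) -> finishes; pool += (1, 2, 1, 2) = (7, 5, 6, 5)
  hotel needs (5, 2, 0, 3) <= (7, 5, 6, 5) -> finishes; pool += (3, 1, 2, 1) = (10, 6, 8, 6)
  golf needs (5, 5, 4, 0) <= (10, 6, 8, 6) -> finishes; pool += (2, 1, 0, 1) = (12, 7, 8, 7)
  india needs (11, 6, 2, 5) <= (12, 7, 8, 7) -> finishes; pool += (0, 1, 3, 1) = (12, 8, 11, 8)
  charlie needs (12, 7, 1, 2) <= (12, 8, 11, 8) -> finishes; pool += (0, 1, 0, 0) = (12, 9, 11, 8)


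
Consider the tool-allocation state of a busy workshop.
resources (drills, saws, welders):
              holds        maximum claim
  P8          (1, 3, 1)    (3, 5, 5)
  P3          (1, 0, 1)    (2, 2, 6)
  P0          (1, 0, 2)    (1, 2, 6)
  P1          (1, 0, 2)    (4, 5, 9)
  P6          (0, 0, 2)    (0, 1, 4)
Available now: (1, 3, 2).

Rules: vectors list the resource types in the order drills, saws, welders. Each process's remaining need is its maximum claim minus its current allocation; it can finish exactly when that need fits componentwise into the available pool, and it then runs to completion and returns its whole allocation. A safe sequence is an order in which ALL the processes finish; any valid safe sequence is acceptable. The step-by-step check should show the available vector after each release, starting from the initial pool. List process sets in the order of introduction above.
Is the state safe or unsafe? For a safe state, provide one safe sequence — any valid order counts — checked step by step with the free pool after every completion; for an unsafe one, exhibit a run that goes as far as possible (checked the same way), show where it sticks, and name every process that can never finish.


SAFE — a valid safe sequence is P6, P0, P8, P3, P1.
Key observation: reading the order forward, P6 is the first process whose need (0, 1, 2) meets the free pool (1, 3, 2) exactly on a resource it requests.
Check, step by step:
  pool = (1, 3, 2)
  run P6 (needs (0, 1, 2), free (1, 3, 2)); after release of (0, 0, 2) the pool is (1, 3, 4)
  run P0 (needs (0, 2, 4), free (1, 3, 4)); after release of (1, 0, 2) the pool is (2, 3, 6)
  run P8 (needs (2, 2, 4), free (2, 3, 6)); after release of (1, 3, 1) the pool is (3, 6, 7)
  run P3 (needs (1, 2, 5), free (3, 6, 7)); after release of (1, 0, 1) the pool is (4, 6, 8)
  run P1 (needs (3, 5, 7), free (4, 6, 8)); after release of (1, 0, 2) the pool is (5, 6, 10)


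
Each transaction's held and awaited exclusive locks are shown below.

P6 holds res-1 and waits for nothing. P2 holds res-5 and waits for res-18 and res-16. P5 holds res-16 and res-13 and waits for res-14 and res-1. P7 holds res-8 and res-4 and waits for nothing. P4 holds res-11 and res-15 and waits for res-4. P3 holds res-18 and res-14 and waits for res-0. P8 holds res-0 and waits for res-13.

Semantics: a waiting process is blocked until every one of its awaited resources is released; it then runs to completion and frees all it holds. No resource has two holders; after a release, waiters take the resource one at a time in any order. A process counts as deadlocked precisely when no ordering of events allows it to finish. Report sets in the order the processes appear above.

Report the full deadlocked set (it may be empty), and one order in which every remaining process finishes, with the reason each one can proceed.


The deadlocked set is P2, P5, P3 and P8.
Key observation: the loop P5 -> P3 -> P8 -> P5 blocks itself forever; P2 waits into the deadlock from upstream.
One completion order for the rest: P7, P4, P6.
Step-by-step check:
  run P7 (it waits on nothing); releases res-8 and res-4
  P4 waits on res-4 — all released -> runs and releases res-11 and res-15
  run P6 (it waits on nothing); releases res-1


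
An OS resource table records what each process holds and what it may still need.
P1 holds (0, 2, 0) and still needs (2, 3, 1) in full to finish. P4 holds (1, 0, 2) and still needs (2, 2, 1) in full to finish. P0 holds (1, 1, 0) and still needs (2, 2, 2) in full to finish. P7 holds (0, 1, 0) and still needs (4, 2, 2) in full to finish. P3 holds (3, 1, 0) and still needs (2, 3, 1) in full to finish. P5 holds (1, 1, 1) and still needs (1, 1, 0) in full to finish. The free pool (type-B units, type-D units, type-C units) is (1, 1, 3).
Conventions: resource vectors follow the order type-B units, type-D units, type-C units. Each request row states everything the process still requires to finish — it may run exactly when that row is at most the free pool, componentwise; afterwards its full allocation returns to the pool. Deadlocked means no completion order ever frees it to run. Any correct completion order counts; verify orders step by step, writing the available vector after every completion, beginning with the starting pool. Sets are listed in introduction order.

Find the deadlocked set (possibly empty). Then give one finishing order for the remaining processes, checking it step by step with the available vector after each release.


Nothing here is deadlocked.
Key observation: beginning at P5, releases accumulate fast enough that every process eventually fits.
A valid finishing order for the others: P5, P4, P0, P1, P7, P3. Check, step by step:
  pool = (1, 1, 3)
  P5 needs (1, 1, 0) <= (1, 1, 3) -> finishes; pool += (1, 1, 1) = (2, 2, 4)
  P4 needs (2, 2, 1) <= (2, 2, 4) -> finishes; pool += (1, 0, 2) = (3, 2, 6)
  P0 needs (2, 2, 2) <= (3, 2, 6) -> finishes; pool += (1, 1, 0) = (4, 3, 6)
  P1 needs (2, 3, 1) <= (4, 3, 6) -> finishes; pool += (0, 2, 0) = (4, 5, 6)
  P7 needs (4, 2, 2) <= (4, 5, 6) -> finishes; pool += (0, 1, 0) = (4, 6, 6)
  P3 needs (2, 3, 1) <= (4, 6, 6) -> finishes; pool += (3, 1, 0) = (7, 7, 6)


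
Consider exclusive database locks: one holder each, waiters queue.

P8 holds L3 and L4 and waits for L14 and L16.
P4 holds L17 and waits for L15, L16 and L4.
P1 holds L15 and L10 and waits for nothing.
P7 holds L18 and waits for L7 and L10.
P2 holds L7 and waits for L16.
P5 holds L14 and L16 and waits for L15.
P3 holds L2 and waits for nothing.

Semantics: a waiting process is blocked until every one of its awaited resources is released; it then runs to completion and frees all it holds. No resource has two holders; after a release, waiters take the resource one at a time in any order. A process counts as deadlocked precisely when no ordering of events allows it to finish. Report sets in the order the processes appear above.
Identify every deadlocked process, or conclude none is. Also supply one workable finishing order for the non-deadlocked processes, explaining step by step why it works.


Nothing here is deadlocked.
Key observation: although several processes wait, no cycle exists — each chain bottoms out at a free runner.
The rest can finish in the order P1, P5, P3, P8, P4, P2, P7.
Verifying each step:
  run P1 (it waits on nothing); releases L15 and L10
  run P5 (all its waits — L15 — are resolved); releases L14 and L16
  run P3 (it waits on nothing); releases L2
  run P8 (all its waits — L14 and L16 — are resolved); releases L3 and L4
  run P4 (all its waits — L15, L16 and L4 — are resolved); releases L17
  run P2 (all its waits — L16 — are resolved); releases L7
  run P7 (all its waits — L7 and L10 — are resolved); releases L18


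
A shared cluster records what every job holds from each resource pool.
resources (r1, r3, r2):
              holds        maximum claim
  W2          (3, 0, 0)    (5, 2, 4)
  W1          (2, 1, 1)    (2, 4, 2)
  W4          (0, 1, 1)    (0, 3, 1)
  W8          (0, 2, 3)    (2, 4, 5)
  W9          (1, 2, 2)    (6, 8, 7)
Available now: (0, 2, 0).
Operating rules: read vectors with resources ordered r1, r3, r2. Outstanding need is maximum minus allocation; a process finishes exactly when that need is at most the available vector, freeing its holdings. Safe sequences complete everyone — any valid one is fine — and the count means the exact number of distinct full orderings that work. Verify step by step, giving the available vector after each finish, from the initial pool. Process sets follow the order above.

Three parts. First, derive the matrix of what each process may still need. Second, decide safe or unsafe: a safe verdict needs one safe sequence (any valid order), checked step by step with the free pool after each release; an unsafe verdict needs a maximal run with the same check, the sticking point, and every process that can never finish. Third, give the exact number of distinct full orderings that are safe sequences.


(1) Need matrix, components ordered r1, r3, r2:
  W2: (2, 2, 4)
  W1: (0, 3, 1)
  W4: (0, 2, 0)
  W8: (2, 2, 2)
  W9: (5, 6, 5)
(2) SAFE. One safe sequence: W4, W1, W8, W2, W9.
Key observation: the first exact fit in this order is W4 — it needs (0, 2, 0) with (0, 2, 0) free, meeting a requested resource to the last unit.
Walking it through:
  pool = (0, 2, 0)
  W4: need (0, 2, 0) fits (0, 2, 0); releases (0, 1, 1), pool now (0, 3, 1)
  W1: need (0, 3, 1) fits (0, 3, 1); releases (2, 1, 1), pool now (2, 4, 2)
  W8: need (2, 2, 2) fits (2, 4, 2); releases (0, 2, 3), pool now (2, 6, 5)
  W2: need (2, 2, 4) fits (2, 6, 5); releases (3, 0, 0), pool now (5, 6, 5)
  W9: need (5, 6, 5) fits (5, 6, 5); releases (1, 2, 2), pool now (6, 8, 7)
(3) The exact count: 1 of the possible complete orderings is a safe sequence.


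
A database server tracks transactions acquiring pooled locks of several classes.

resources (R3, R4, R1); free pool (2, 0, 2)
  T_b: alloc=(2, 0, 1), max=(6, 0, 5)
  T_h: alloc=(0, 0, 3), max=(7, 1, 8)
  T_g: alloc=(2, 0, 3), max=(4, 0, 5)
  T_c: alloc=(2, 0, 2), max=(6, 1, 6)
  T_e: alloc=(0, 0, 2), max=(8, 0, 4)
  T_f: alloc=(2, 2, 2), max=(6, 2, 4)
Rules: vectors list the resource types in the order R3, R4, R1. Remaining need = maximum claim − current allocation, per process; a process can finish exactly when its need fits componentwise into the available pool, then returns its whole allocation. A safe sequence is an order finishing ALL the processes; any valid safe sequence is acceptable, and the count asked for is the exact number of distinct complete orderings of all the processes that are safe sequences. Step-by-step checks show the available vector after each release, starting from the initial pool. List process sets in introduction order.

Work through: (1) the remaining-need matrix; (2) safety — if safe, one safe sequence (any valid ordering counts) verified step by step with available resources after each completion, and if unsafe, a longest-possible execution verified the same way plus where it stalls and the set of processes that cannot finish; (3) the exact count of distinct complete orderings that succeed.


(1) Outstanding need per process (order R3, R4, R1):
  T_b: (4, 0, 4)
  T_h: (7, 1, 5)
  T_g: (2, 0, 2)
  T_c: (4, 1, 4)
  T_e: (8, 0, 2)
  T_f: (4, 0, 2)
(2) SAFE, for example via the order T_g, T_b, T_f, T_h, T_e, T_c.
Key observation: at T_g the run first touches a limit — (2, 0, 2) against (2, 0, 2), exact on a resource it actually requests.
Walking it through:
  pool = (2, 0, 2)
  T_g: need (2, 0, 2) fits (2, 0, 2); releases (2, 0, 3), pool now (4, 0, 5)
  T_b: need (4, 0, 4) fits (4, 0, 5); releases (2, 0, 1), pool now (6, 0, 6)
  T_f: need (4, 0, 2) fits (6, 0, 6); releases (2, 2, 2), pool now (8, 2, 8)
  T_h: need (7, 1, 5) fits (8, 2, 8); releases (0, 0, 3), pool now (8, 2, 11)
  T_e: need (8, 0, 2) fits (8, 2, 11); releases (0, 0, 2), pool now (8, 2, 13)
  T_c: need (4, 1, 4) fits (8, 2, 13); releases (2, 0, 2), pool now (10, 2, 15)
(3) Exactly 18 of the possible complete orderings are safe sequences.


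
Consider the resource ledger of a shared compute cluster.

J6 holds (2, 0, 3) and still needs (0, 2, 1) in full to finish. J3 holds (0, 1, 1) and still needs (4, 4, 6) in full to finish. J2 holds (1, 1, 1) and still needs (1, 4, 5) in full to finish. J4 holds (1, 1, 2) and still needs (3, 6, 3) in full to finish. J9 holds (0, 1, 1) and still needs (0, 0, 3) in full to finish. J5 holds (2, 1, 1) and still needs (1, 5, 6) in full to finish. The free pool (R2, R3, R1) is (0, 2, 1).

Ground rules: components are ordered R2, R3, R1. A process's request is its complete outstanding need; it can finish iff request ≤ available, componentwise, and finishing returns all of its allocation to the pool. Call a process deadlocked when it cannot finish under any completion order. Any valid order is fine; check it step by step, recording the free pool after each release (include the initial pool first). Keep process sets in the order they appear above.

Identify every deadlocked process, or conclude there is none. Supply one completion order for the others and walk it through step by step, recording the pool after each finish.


Deadlocked: J3, J2, J4 and J5.
Key observation: the pool after J6, J9 is (2, 3, 5); every surviving request exceeds it in R3, so progress ends there.
A valid finishing order for the others: J6, J9. Verifying each step:
  pool = (0, 2, 1)
  run J6 (needs (0, 2, 1), free (0, 2, 1)); after release of (2, 0, 3) the pool is (2, 2, 4)
  run J9 (needs (0, 0, 3), free (2, 2, 4)); after release of (0, 1, 1) the pool is (2, 3, 5)
None of the blocked processes ever fits:
  J3 still needs (4, 4, 6) but only (2, 3, 5) is free — short on R2, R3 and R1
  J2 still needs (1, 4, 5) but only (2, 3, 5) is free — short on R3
  J4 still needs (3, 6, 3) but only (2, 3, 5) is free — short on R2 and R3
  J5 still needs (1, 5, 6) but only (2, 3, 5) is free — short on R3 and R1


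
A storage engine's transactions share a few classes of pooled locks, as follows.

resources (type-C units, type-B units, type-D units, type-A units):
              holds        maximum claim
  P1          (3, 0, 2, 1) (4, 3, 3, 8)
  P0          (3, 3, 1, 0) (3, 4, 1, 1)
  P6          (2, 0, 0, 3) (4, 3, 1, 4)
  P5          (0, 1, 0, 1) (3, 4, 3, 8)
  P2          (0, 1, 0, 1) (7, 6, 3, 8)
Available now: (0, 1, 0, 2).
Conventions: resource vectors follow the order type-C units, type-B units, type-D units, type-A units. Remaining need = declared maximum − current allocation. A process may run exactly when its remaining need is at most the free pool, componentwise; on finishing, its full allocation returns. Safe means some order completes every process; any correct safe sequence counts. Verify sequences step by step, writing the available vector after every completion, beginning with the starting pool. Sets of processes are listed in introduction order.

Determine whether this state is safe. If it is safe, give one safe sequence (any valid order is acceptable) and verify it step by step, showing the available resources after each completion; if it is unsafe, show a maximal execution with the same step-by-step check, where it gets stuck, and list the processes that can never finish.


The state is UNSAFE.
Key observation: even finishing P0, P6 leaves just (5, 4, 1, 5) free — too little type-A units for any of the remaining processes.
A maximal execution: P0, P6 — then nothing else fits. Verifying each step:
  pool = (0, 1, 0, 2)
  P0 needs (0, 1, 0, 1) <= (0, 1, 0, 2) -> finishes; pool += (3, 3, 1, 0) = (3, 4, 1, 2)
  P6 needs (2, 3, 1, 1) <= (3, 4, 1, 2) -> finishes; pool += (2, 0, 0, 3) = (5, 4, 1, 5)
  P1 still needs (1, 3, 1, 7) but only (5, 4, 1, 5) is free — short on type-A units
  P5 still needs (3, 3, 3, 7) but only (5, 4, 1, 5) is free — short on type-D units and type-A units
  P2 still needs (7, 5, 3, 7) but only (5, 4, 1, 5) is free — short on type-C units, type-B units, type-D units and type-A units
Never able to finish: P1, P5 and P2.


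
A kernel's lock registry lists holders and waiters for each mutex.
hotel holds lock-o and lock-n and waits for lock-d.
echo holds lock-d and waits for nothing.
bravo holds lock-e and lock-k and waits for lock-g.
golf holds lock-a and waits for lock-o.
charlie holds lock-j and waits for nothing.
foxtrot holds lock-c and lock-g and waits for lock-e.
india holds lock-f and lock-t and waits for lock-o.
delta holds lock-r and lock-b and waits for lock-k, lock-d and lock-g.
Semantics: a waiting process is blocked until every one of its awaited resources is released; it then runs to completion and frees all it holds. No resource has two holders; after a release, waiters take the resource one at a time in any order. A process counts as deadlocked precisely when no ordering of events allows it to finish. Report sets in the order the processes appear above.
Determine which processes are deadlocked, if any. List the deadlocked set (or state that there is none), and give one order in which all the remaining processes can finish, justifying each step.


Deadlocked: bravo, foxtrot and delta.
Key observation: the cycle bravo -> foxtrot -> bravo can never break — each member waits on the next; delta waits into the deadlock from upstream.
One completion order for the rest: echo, hotel, golf, india, charlie.
Verifying each step:
  echo waits on nothing -> runs at once and releases lock-d
  hotel: everything it awaited (lock-d) is free; runs, freeing lock-o and lock-n
  golf: everything it awaited (lock-o) is free; runs, freeing lock-a
  india: everything it awaited (lock-o) is free; runs, freeing lock-f and lock-t
  charlie waits on nothing -> runs at once and releases lock-j


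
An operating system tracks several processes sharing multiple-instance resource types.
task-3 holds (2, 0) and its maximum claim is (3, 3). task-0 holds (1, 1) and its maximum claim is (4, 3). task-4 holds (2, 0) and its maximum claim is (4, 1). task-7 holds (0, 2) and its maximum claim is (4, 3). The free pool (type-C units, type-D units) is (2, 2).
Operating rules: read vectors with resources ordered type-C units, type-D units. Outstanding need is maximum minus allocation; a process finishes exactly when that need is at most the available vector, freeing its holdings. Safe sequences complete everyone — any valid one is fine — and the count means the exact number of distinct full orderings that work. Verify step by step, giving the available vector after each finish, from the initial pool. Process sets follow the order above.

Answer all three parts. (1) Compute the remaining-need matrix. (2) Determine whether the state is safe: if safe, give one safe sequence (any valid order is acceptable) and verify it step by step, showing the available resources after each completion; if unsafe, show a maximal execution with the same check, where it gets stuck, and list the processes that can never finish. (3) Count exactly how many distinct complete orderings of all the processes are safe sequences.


(1) Outstanding need per process (order type-C units, type-D units):
  task-3: (1, 3)
  task-0: (3, 2)
  task-4: (2, 1)
  task-7: (4, 1)
(2) SAFE. One safe sequence: task-4, task-0, task-7, task-3.
Key observation: reading the order forward, task-4 is the first process whose need (2, 1) meets the free pool (2, 2) exactly on a resource it requests.
Verifying each step:
  pool = (2, 2)
  run task-4 (needs (2, 1), free (2, 2)); after release of (2, 0) the pool is (4, 2)
  run task-0 (needs (3, 2), free (4, 2)); after release of (1, 1) the pool is (5, 3)
  run task-7 (needs (4, 1), free (5, 3)); after release of (0, 2) the pool is (5, 5)
  run task-3 (needs (1, 3), free (5, 5)); after release of (2, 0) the pool is (7, 5)
(3) Precisely 4 of the possible complete orderings are safe sequences.


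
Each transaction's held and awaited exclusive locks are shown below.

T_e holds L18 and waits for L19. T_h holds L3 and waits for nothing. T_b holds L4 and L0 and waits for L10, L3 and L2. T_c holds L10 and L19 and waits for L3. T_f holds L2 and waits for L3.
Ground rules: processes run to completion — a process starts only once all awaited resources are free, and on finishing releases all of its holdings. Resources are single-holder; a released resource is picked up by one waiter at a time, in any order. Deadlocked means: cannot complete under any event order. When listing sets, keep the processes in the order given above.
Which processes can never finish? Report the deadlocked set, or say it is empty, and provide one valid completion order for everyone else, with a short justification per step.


Nothing here is deadlocked.
Key observation: although several processes wait, no cycle exists — each chain bottoms out at a free runner.
One completion order for the rest: T_h, T_c, T_f, T_b, T_e.
Verifying each step:
  run T_h (it waits on nothing); releases L3
  run T_c (all its waits — L3 — are resolved); releases L10 and L19
  run T_f (all its waits — L3 — are resolved); releases L2
  run T_b (all its waits — L10, L3 and L2 — are resolved); releases L4 and L0
  run T_e (all its waits — L19 — are resolved); releases L18


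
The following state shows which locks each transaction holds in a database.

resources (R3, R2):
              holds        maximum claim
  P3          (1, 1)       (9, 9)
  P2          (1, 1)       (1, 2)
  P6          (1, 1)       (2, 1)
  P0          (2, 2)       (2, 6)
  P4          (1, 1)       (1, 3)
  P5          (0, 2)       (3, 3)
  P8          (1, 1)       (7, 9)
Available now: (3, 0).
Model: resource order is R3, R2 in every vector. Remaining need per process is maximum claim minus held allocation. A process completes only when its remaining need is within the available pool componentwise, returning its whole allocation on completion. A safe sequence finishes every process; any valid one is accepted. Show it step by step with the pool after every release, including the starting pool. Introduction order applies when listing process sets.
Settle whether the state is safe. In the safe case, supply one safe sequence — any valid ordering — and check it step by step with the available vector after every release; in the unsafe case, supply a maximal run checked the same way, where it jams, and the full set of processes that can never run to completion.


The state is UNSAFE.
Key observation: R2 is the bottleneck — with P6, P2, P5, P4, P0 done the pool holds (8, 7), short of every remaining need.
A maximal execution: P6, P2, P5, P4, P0 — then nothing else fits. Verifying each step:
  pool = (3, 0)
  P6: need (1, 0) fits (3, 0); releases (1, 1), pool now (4, 1)
  P2: need (0, 1) fits (4, 1); releases (1, 1), pool now (5, 2)
  P5: need (3, 1) fits (5, 2); releases (0, 2), pool now (5, 4)
  P4: need (0, 2) fits (5, 4); releases (1, 1), pool now (6, 5)
  P0: need (0, 4) fits (6, 5); releases (2, 2), pool now (8, 7)
  blocked: P3 wants (8, 8), pool (8, 7) — not enough R2
  blocked: P8 wants (6, 8), pool (8, 7) — not enough R2
Permanently blocked: P3 and P8.


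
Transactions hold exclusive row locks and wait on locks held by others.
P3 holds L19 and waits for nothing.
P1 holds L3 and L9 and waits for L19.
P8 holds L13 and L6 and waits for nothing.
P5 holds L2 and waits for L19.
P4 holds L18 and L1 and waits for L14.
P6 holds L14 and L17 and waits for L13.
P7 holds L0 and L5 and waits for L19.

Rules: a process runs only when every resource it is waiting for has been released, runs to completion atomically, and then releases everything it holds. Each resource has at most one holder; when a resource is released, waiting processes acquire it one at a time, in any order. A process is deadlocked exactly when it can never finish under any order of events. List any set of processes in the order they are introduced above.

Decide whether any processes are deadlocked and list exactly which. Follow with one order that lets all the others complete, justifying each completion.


Nothing here is deadlocked.
Key observation: although several processes wait, no cycle exists — each chain bottoms out at a free runner.
A valid finishing order for the others: P8, P3, P1, P6, P5, P4, P7.
Walking it through:
  run P8 (it waits on nothing); releases L13 and L6
  run P3 (it waits on nothing); releases L19
  P1 waits on L19 — all released -> runs and releases L3 and L9
  P6 waits on L13 — all released -> runs and releases L14 and L17
  P5 waits on L19 — all released -> runs and releases L2
  P4 waits on L14 — all released -> runs and releases L18 and L1
  P7 waits on L19 — all released -> runs and releases L0 and L5


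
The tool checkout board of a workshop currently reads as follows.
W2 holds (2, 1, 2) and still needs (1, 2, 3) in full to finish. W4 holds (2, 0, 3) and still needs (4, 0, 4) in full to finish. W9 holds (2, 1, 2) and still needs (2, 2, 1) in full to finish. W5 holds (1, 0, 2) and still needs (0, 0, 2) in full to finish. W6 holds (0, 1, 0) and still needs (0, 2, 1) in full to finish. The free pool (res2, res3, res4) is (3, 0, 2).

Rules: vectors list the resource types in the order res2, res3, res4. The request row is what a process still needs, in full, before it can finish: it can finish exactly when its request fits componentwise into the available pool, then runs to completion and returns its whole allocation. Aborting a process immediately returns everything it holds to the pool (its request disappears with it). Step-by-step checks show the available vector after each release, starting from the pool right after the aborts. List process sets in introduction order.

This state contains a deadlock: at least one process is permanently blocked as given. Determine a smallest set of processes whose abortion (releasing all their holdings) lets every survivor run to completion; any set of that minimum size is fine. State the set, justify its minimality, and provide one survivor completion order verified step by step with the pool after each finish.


The answer: abort W9 and W6.
Key observation: W2 was stuck for good until W9 and W6 gave back (2, 2, 2); in the order shown it finishes at step 1.
Why nothing smaller works — every single abort fails: W2 alone leaves W9 blocked (short on res3); W4 alone leaves W2 blocked (short on res3); W9 alone leaves W2 blocked (short on res3); W5 alone leaves W2 blocked (short on res3); W6 alone leaves W2 blocked (short on res3).
The survivors complete as W2, W4, W5. Verifying each step (starting from the post-abort pool):
  pool = (5, 2, 4)
  W2: need (1, 2, 3) fits (5, 2, 4); releases (2, 1, 2), pool now (7, 3, 6)
  W4: need (4, 0, 4) fits (7, 3, 6); releases (2, 0, 3), pool now (9, 3, 9)
  W5: need (0, 0, 2) fits (9, 3, 9); releases (1, 0, 2), pool now (10, 3, 11)


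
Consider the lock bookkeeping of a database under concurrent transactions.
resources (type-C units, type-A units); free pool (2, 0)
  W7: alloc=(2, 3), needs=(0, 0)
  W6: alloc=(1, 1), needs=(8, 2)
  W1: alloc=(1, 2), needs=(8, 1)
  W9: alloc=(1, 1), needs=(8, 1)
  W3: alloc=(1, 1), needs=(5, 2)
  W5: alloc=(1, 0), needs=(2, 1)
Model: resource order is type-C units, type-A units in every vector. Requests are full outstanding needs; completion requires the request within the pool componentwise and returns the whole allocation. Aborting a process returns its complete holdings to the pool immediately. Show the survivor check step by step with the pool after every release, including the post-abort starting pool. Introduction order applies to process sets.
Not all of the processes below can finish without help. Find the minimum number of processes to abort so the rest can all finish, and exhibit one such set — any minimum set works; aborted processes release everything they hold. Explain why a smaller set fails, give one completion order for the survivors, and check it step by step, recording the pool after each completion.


Minimum abort set: W6 and W1.
Key observation: before aborting W6 and W1, W9 was permanently blocked — no order could ever run it; afterwards it completes at step 4.
No one abort is enough; case by case: W7 alone leaves W6 blocked (short on type-C units); W6 alone leaves W1 blocked (short on type-C units); W1 alone leaves W6 blocked (short on type-C units); W9 alone leaves W6 blocked (short on type-C units); W3 alone leaves W6 blocked (short on type-C units); W5 alone leaves W6 blocked (short on type-C units).
Survivors finish in the order: W7, W3, W5, W9. Walking it through (pool after the aborts first):
  pool = (4, 3)
  run W7 (needs (0, 0), free (4, 3)); after release of (2, 3) the pool is (6, 6)
  run W3 (needs (5, 2), free (6, 6)); after release of (1, 1) the pool is (7, 7)
  run W5 (needs (2, 1), free (7, 7)); after release of (1, 0) the pool is (8, 7)
  run W9 (needs (8, 1), free (8, 7)); after release of (1, 1) the pool is (9, 8)


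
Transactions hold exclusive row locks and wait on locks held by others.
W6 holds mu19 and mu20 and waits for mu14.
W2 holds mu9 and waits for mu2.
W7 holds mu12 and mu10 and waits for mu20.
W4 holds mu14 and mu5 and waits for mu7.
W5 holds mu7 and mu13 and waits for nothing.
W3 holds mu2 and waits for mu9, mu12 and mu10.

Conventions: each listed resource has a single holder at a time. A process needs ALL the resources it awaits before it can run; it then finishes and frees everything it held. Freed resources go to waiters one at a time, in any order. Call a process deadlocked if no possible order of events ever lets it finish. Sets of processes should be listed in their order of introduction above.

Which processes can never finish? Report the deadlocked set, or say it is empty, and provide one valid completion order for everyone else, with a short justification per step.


Deadlocked set: W2 and W3.
Key observation: W2 -> W3 -> W2 is a circular wait — nothing in it can go first; no other process is dragged down with it.
The rest can finish in the order W5, W4, W6, W7.
Walking it through:
  W5: no waits; runs immediately, freeing mu7 and mu13
  W4 waits on mu7 — all released -> runs and releases mu14 and mu5
  W6 waits on mu14 — all released -> runs and releases mu19 and mu20
  W7 waits on mu20 — all released -> runs and releases mu12 and mu10


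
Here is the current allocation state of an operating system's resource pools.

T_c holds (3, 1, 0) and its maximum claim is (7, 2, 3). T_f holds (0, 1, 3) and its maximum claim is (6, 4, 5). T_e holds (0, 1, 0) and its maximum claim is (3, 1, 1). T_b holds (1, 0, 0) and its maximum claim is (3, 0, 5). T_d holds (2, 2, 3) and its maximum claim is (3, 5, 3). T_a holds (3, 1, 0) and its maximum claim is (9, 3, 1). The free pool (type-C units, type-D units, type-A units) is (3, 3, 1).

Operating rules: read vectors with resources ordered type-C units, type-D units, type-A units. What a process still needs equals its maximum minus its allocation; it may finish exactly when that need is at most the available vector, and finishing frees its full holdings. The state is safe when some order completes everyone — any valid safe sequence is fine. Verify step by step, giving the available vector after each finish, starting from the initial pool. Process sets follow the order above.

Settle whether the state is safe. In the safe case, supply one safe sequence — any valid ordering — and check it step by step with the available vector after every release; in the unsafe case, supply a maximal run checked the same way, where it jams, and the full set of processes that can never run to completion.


SAFE, for example via the order T_d, T_c, T_f, T_a, T_e, T_b.
Key observation: T_d marks the first exact bind of the order: its need (1, 3, 0) fits the free (3, 3, 1) with zero slack on a requested resource.
Verifying each step:
  pool = (3, 3, 1)
  run T_d (needs (1, 3, 0), free (3, 3, 1)); after release of (2, 2, 3) the pool is (5, 5, 4)
  run T_c (needs (4, 1, 3), free (5, 5, 4)); after release of (3, 1, 0) the pool is (8, 6, 4)
  run T_f (needs (6, 3, 2), free (8, 6, 4)); after release of (0, 1, 3) the pool is (8, 7, 7)
  run T_a (needs (6, 2, 1), free (8, 7, 7)); after release of (3, 1, 0) the pool is (11, 8, 7)
  run T_e (needs (3, 0, 1), free (11, 8, 7)); after release of (0, 1, 0) the pool is (11, 9, 7)
  run T_b (needs (2, 0, 5), free (11, 9, 7)); after release of (1, 0, 0) the pool is (12, 9, 7)


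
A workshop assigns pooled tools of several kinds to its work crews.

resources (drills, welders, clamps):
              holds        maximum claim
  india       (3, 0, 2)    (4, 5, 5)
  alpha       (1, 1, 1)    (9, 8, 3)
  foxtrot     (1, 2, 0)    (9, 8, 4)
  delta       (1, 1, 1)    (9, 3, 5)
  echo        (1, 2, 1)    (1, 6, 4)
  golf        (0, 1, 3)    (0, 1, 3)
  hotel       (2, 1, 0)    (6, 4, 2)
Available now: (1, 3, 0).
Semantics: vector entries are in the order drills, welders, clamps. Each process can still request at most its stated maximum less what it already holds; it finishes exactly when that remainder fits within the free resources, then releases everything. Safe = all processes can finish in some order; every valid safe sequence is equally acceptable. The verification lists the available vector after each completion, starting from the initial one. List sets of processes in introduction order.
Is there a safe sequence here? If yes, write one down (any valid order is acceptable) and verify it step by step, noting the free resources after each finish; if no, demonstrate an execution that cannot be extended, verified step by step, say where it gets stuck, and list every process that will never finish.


UNSAFE — no complete ordering exists.
Key observation: the pool after golf, echo, india, hotel is (7, 7, 6); every surviving request exceeds it in drills, so progress ends there.
A maximal execution: golf, echo, india, hotel — then nothing else fits. Step-by-step check:
  pool = (1, 3, 0)
  golf needs (0, 0, 0) <= (1, 3, 0) -> finishes; pool += (0, 1, 3) = (1, 4, 3)
  echo needs (0, 4, 3) <= (1, 4, 3) -> finishes; pool += (1, 2, 1) = (2, 6, 4)
  india needs (1, 5, 3) <= (2, 6, 4) -> finishes; pool += (3, 0, 2) = (5, 6, 6)
  hotel needs (4, 3, 2) <= (5, 6, 6) -> finishes; pool += (2, 1, 0) = (7, 7, 6)
  alpha cannot run: need (8, 7, 2) vs free (7, 7, 6) (insufficient drills)
  foxtrot cannot run: need (8, 6, 4) vs free (7, 7, 6) (insufficient drills)
  delta cannot run: need (8, 2, 4) vs free (7, 7, 6) (insufficient drills)
Never able to finish: alpha, foxtrot and delta.


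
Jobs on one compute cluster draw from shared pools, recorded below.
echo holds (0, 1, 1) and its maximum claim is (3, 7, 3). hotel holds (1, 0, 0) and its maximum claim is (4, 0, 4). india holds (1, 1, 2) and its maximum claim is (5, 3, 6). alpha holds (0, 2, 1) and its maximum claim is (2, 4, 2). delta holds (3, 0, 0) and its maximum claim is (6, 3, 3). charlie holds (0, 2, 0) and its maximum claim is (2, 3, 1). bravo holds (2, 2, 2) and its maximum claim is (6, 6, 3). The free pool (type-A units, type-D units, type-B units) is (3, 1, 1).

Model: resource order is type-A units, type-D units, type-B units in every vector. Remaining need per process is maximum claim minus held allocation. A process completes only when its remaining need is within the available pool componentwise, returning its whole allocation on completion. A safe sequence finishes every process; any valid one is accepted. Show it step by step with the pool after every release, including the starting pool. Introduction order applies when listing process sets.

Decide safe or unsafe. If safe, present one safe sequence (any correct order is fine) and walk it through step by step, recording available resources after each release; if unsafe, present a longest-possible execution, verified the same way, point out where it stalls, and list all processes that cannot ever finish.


The state is UNSAFE.
Key observation: after charlie, alpha the pool peaks at (3, 5, 2), and each blocked process is short somewhere: echo on type-D units; hotel on type-B units; india on type-A units, type-B units; delta on type-B units; bravo on type-A units.
The run charlie, alpha cannot be extended any further. Step-by-step check:
  pool = (3, 1, 1)
  run charlie (needs (2, 1, 1), free (3, 1, 1)); after release of (0, 2, 0) the pool is (3, 3, 1)
  run alpha (needs (2, 2, 1), free (3, 3, 1)); after release of (0, 2, 1) the pool is (3, 5, 2)
  echo cannot run: need (3, 6, 2) vs free (3, 5, 2) (insufficient type-D units)
  hotel cannot run: need (3, 0, 4) vs free (3, 5, 2) (insufficient type-B units)
  india cannot run: need (4, 2, 4) vs free (3, 5, 2) (insufficient type-A units and type-B units)
  delta cannot run: need (3, 3, 3) vs free (3, 5, 2) (insufficient type-B units)
  bravo cannot run: need (4, 4, 1) vs free (3, 5, 2) (insufficient type-A units)
Processes that can never finish: echo, hotel, india, delta and bravo.


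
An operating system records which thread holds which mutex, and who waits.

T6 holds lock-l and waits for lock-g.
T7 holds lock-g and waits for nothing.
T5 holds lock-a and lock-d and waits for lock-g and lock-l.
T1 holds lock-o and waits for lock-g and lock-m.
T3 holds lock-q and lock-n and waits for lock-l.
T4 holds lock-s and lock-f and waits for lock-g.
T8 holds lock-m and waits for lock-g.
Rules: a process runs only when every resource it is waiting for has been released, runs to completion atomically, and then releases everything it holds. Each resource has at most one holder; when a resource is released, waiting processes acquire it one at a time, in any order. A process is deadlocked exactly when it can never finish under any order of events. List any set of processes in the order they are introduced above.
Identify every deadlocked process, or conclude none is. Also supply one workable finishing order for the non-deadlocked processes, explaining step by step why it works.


No process is deadlocked.
Key observation: there is no circular wait here — follow any chain and it reaches a process that is free to run now.
The rest can finish in the order T7, T6, T5, T8, T1, T4, T3.
Step-by-step check:
  T7 waits on nothing -> runs at once and releases lock-g
  run T6 (all its waits — lock-g — are resolved); releases lock-l
  run T5 (all its waits — lock-g and lock-l — are resolved); releases lock-a and lock-d
  run T8 (all its waits — lock-g — are resolved); releases lock-m
  run T1 (all its waits — lock-g and lock-m — are resolved); releases lock-o
  run T4 (all its waits — lock-g — are resolved); releases lock-s and lock-f
  run T3 (all its waits — lock-l — are resolved); releases lock-q and lock-n


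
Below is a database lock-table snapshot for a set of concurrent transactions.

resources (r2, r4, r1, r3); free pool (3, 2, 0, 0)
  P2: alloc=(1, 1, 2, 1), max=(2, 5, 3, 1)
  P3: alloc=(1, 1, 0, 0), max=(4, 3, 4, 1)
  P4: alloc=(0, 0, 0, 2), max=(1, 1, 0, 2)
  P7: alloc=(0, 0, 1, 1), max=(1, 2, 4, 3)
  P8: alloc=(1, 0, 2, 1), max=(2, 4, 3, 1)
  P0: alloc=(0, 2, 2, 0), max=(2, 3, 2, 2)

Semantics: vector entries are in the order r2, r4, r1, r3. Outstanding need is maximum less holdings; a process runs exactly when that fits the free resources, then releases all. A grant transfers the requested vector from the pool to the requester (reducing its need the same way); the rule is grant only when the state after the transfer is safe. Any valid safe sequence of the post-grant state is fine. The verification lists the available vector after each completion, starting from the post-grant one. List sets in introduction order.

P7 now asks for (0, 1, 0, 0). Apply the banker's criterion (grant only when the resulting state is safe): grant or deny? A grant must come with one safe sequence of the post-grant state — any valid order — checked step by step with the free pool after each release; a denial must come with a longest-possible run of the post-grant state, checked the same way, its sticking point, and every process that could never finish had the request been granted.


DENY: after the grant no complete ordering would exist.
Key observation: after P4, P0 the pool peaks at (3, 3, 2, 2), and each blocked process is short somewhere: P2 on r4; P3 on r1; P7 on r1; P8 on r4.
After a pretend grant, a maximal execution: P4, P0 — then nothing else fits. Step-by-step check:
  pool = (3, 1, 0, 0)
  run P4 (needs (1, 1, 0, 0), free (3, 1, 0, 0)); after release of (0, 0, 0, 2) the pool is (3, 1, 0, 2)
  run P0 (needs (2, 1, 0, 2), free (3, 1, 0, 2)); after release of (0, 2, 2, 0) the pool is (3, 3, 2, 2)
  P2 cannot run: need (1, 4, 1, 0) vs free (3, 3, 2, 2) (insufficient r4)
  P3 cannot run: need (3, 2, 4, 1) vs free (3, 3, 2, 2) (insufficient r1)
  P7 cannot run: need (1, 1, 3, 2) vs free (3, 3, 2, 2) (insufficient r1)
  P8 cannot run: need (1, 4, 1, 0) vs free (3, 3, 2, 2) (insufficient r4)
Had the request been granted, P2, P3, P7 and P8 could never finish.
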